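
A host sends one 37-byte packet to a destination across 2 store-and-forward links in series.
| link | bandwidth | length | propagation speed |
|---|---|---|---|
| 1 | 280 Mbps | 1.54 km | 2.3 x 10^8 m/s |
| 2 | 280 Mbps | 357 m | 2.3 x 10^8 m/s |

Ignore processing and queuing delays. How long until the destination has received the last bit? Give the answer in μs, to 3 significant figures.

10.4 μs

L = 37 × 8 = 296 bits.
Transmission delay per hop = L/R = 296/280000000 = 1.05714 μs; 2 hops → 2.11429 μs.
Propagation delays (d/s per hop): 6.69565, 1.55217 μs; sum = 8.24783 μs.
End-to-end = 10.4 μs.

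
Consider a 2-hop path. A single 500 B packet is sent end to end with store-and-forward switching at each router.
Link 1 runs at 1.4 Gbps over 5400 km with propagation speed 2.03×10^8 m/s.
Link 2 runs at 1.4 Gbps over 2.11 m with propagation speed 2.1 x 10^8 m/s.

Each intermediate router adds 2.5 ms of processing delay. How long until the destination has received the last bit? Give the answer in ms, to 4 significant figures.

L = 500 × 8 = 4000 bits.
Transmission delay per hop = L/R = 4000/1400000000 = 0.00285714 ms; 2 hops → 0.00571429 ms.
Propagation delays (d/s per hop): 26.601, 1.00476e-05 ms; sum = 26.601 ms.
Processing at 1 router(s): 1 × 2.5 ms = 2.5 ms.
End-to-end = 29.11 ms.

29.11 ms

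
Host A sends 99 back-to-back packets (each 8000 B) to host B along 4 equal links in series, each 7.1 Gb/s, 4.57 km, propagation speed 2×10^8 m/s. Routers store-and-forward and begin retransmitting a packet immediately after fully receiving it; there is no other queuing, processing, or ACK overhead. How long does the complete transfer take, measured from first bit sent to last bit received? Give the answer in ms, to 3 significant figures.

1.01 ms

Per-hop transmission t_tx = L/R = 64000/7100000000 = 0.00901408 ms.
Per-hop propagation t_prop = 4570/200000000 = 0.02285 ms.
Pipeline fill: first packet needs 4·t_tx to clear all hops; remaining 98 packets each add one t_tx.
Total = (4+99-1)·t_tx + 4·t_prop = 102·0.00901408 + 4·0.02285 = 1.01 ms.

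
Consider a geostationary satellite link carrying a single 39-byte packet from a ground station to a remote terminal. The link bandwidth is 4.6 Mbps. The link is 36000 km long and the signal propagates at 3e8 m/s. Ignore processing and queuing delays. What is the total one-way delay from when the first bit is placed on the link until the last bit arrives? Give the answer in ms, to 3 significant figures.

L = 39 × 8 = 312 bits.
Transmission delay = L/R = 312 / 4600000 = 0.0678261 ms.
Propagation delay = d/s = 36000000 m / 300000000 m/s = 120 ms.
Total = 120 ms.

120 ms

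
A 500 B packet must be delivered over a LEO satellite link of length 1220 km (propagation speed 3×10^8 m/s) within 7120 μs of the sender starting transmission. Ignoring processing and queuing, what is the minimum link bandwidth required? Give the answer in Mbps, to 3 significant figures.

1.31 Mbps

L = 4000 bits.
Propagation delay = 1220000 / 300000000 = 4066.67 μs.
Transmission budget = 7120 − 4066.67 = 3053.33 μs.
R ≥ L / t_tx = 4000 bits / 0.00305333 s = 1.31 Mbps.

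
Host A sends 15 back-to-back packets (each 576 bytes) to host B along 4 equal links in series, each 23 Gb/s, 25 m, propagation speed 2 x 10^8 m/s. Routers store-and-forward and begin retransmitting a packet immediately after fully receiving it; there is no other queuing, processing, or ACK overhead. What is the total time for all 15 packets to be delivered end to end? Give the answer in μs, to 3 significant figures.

Per-hop transmission t_tx = L/R = 4608/23000000000 = 0.200348 μs.
Per-hop propagation t_prop = 25/200000000 = 0.125 μs.
Pipeline fill: first packet needs 4·t_tx to clear all hops; remaining 14 packets each add one t_tx.
Total = (4+15-1)·t_tx + 4·t_prop = 18·0.200348 + 4·0.125 = 4.11 μs.

4.11 μs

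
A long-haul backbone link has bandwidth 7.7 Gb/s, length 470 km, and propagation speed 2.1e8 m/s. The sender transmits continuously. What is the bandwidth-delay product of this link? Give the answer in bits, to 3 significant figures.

Propagation delay = 470000 / 210000000 = 0.0022381 s.
BDP = R × t_prop = 7700000000 × 0.0022381 = 17233300 bits.

17200000 bits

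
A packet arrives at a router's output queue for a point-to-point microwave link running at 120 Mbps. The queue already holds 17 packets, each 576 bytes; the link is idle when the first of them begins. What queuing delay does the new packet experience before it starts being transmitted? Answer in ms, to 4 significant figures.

0.6528 ms

Each queued packet: L/R = 4608/120000000 = 0.0384 ms.
17 queued → 0.6528 ms.
Queuing delay = 0.6528 ms.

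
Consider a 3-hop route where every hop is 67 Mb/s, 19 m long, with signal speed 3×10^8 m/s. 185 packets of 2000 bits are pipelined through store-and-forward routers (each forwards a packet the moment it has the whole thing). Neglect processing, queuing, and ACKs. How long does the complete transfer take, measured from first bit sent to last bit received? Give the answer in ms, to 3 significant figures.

Per-hop transmission t_tx = L/R = 2000/67000000 = 0.0298507 ms.
Per-hop propagation t_prop = 19/300000000 = 6.33333e-05 ms.
Pipeline fill: first packet needs 3·t_tx to clear all hops; remaining 184 packets each add one t_tx.
Total = (3+185-1)·t_tx + 3·t_prop = 187·0.0298507 + 3·6.33333e-05 = 5.58 ms.

5.58 ms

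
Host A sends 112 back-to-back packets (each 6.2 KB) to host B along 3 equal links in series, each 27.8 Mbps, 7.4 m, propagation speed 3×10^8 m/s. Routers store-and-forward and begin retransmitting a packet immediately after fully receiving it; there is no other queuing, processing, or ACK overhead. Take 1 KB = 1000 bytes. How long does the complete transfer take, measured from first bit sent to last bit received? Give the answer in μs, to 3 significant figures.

203000 μs

Per-hop transmission t_tx = L/R = 49600/27800000 = 1784.17 μs.
Per-hop propagation t_prop = 7.4/300000000 = 0.0246667 μs.
Pipeline fill: first packet needs 3·t_tx to clear all hops; remaining 111 packets each add one t_tx.
Total = (3+112-1)·t_tx + 3·t_prop = 114·1784.17 + 3·0.0246667 = 203000 μs.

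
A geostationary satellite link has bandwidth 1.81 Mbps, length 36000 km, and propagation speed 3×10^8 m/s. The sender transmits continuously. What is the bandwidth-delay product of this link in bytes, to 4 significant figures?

27150 bytes

Propagation delay = 36000000 / 300000000 = 0.12 s.
BDP = R × t_prop = 1810000 × 0.12 = 217200 bits.
In bytes: 217200/8 = 27150 bytes.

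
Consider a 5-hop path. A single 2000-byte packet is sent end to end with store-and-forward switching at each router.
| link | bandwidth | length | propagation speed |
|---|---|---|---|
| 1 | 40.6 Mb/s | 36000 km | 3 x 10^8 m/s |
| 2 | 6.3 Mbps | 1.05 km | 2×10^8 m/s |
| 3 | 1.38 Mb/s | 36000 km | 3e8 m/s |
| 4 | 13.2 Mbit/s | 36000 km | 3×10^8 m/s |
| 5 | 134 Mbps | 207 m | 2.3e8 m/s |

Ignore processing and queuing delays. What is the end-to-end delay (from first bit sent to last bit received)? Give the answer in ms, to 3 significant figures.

L = 2000 × 8 = 16000 bits.
Transmission delays (L/R per hop): 0.394089, 2.53968, 11.5942, 1.21212, 0.119403 ms; sum = 15.8595 ms.
Propagation delays (d/s per hop): 120, 0.00525, 120, 120, 0.0009 ms; sum = 360.006 ms.
End-to-end = 376 ms.

376 ms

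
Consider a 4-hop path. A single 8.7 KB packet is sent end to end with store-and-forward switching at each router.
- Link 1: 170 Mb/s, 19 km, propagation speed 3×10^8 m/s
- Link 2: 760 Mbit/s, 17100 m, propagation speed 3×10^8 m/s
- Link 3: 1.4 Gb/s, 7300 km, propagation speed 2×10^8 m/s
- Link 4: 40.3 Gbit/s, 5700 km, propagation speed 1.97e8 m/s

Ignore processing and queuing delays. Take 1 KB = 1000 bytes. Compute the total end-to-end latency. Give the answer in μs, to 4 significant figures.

L = 69600 bits.
Transmission delays (L/R per hop): 409.412, 91.5789, 49.7143, 1.72705 μs; sum = 552.432 μs.
Propagation delays (d/s per hop): 63.3333, 57, 36500, 28934 μs; sum = 65554.3 μs.
End-to-end = 66110 μs.

66110 μs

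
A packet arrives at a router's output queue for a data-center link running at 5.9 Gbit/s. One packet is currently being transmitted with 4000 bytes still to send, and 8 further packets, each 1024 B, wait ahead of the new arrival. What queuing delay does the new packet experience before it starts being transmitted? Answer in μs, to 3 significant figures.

16.5 μs

Each queued packet: L/R = 8192/5900000000 = 1.38847 μs.
8 queued → 11.1078 μs.
Plus remaining 32000 bits of current packet: 5.42373 μs.
Queuing delay = 16.5 μs.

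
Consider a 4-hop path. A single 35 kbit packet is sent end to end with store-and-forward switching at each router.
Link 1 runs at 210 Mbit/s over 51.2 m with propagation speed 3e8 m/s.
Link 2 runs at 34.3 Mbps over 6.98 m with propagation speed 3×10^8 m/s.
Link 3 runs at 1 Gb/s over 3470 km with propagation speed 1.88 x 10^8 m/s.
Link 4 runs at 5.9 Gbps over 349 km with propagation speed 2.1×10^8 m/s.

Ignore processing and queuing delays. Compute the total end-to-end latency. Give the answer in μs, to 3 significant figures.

21300 μs

L = 35000 bits.
Transmission delays (L/R per hop): 166.667, 1020.41, 35, 5.9322 μs; sum = 1228.01 μs.
Propagation delays (d/s per hop): 0.170667, 0.0232667, 18457.4, 1661.9 μs; sum = 20119.5 μs.
End-to-end = 21300 μs.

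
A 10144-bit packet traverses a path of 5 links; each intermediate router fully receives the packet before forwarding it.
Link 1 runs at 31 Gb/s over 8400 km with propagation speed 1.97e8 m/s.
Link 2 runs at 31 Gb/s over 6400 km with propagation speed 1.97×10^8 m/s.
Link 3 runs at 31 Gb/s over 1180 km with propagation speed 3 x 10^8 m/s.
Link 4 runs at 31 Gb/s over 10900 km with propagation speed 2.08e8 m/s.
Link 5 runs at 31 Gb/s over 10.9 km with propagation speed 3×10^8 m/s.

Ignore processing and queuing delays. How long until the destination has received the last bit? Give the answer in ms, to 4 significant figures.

Transmission delay per hop = L/R = 10144/31000000000 = 0.000327226 ms; 5 hops → 0.00163613 ms.
Propagation delays (d/s per hop): 42.6396, 32.4873, 3.93333, 52.4038, 0.0363333 ms; sum = 131.5 ms.
End-to-end = 131.5 ms.

131.5 ms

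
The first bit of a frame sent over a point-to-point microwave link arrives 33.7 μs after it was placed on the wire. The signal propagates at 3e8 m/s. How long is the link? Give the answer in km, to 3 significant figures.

10.1 km

d = s × t_prop = 300000000 × 3.37e-05 = 10.1 km.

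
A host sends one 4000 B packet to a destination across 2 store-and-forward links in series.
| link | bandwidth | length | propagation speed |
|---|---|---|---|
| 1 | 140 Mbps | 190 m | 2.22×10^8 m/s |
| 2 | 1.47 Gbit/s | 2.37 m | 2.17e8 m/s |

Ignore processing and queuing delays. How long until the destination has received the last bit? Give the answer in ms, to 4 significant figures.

L = 4000 × 8 = 32000 bits.
Transmission delays (L/R per hop): 0.228571, 0.0217687 ms; sum = 0.25034 ms.
Propagation delays (d/s per hop): 0.000855856, 1.09217e-05 ms; sum = 0.000866778 ms.
End-to-end = 0.2512 ms.

0.2512 ms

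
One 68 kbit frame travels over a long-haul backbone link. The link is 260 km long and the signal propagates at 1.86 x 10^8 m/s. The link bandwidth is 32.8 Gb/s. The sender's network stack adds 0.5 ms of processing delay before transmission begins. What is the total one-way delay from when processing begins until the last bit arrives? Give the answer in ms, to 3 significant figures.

L = 68000 bits.
Transmission delay = L/R = 68000 / 3.28e+10 = 0.00207317 ms.
Propagation delay = d/s = 260000 m / 186000000 m/s = 1.39785 ms.
Plus processing delay 0.5 ms = 0.5 ms.
Total = 1.90 ms.

1.90 ms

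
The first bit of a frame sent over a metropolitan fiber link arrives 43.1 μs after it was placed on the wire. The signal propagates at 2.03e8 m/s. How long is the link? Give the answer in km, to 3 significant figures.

8.75 km

d = s × t_prop = 2.03e+08 × 4.31e-05 = 8.75 km.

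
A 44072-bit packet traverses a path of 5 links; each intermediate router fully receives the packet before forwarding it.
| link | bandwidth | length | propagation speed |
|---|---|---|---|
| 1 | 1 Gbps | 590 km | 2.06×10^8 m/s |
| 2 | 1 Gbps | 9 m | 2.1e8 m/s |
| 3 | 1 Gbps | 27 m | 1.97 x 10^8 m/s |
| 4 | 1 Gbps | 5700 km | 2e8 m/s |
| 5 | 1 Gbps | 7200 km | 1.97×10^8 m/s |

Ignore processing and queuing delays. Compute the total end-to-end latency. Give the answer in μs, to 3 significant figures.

68100 μs

Transmission delay per hop = L/R = 44072/1000000000 = 44.072 μs; 5 hops → 220.36 μs.
Propagation delays (d/s per hop): 2864.08, 0.0428571, 0.137056, 28500, 36548.2 μs; sum = 67912.5 μs.
End-to-end = 68100 μs.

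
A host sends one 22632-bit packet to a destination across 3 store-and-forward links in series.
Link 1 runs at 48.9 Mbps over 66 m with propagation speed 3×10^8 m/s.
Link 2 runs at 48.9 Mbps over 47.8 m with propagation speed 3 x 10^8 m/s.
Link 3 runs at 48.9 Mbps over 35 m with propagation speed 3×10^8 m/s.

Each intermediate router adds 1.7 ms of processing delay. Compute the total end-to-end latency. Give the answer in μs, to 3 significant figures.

Transmission delay per hop = L/R = 22632/48900000 = 462.822 μs; 3 hops → 1388.47 μs.
Propagation delays (d/s per hop): 0.22, 0.159333, 0.116667 μs; sum = 0.496 μs.
Processing at 2 router(s): 2 × 1.7 ms = 3400 μs.
End-to-end = 4790 μs.

4790 μs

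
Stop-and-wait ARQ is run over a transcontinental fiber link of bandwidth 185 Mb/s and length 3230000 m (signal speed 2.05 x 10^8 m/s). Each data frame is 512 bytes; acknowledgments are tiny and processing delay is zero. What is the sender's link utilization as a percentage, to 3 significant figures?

0.0702 %

t_tx = L/R = 4096/185000000 = 2.21405e-05 s.
t_prop = 3230000/2.05e+08 = 0.0157561 s; RTT = 0.0315122 s.
Cycle = t_tx + RTT = 0.0315343 s.
Utilization = t_tx / cycle = 2.21405e-05/0.0315343 = 0.0702 %.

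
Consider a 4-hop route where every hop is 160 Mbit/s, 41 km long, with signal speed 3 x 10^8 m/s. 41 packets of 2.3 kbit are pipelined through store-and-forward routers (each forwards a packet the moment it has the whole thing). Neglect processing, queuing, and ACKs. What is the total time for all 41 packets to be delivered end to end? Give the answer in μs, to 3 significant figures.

Per-hop transmission t_tx = L/R = 2300/160000000 = 14.375 μs.
Per-hop propagation t_prop = 41000/300000000 = 136.667 μs.
Pipeline fill: first packet needs 4·t_tx to clear all hops; remaining 40 packets each add one t_tx.
Total = (4+41-1)·t_tx + 4·t_prop = 44·14.375 + 4·136.667 = 1180 μs.

1180 μs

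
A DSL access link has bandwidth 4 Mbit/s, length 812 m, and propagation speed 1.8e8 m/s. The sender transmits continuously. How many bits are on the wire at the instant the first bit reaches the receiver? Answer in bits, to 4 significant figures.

18.04 bits

Propagation delay = 812 / 180000000 = 4.51111e-06 s.
BDP = R × t_prop = 4000000 × 4.51111e-06 = 18.0444 bits.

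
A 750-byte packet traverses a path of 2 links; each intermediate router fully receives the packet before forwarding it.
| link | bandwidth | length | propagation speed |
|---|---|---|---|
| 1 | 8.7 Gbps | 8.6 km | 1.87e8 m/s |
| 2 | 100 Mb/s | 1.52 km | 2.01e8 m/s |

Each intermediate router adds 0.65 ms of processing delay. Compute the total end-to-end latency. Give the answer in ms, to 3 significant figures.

L = 750 × 8 = 6000 bits.
Transmission delays (L/R per hop): 0.000689655, 0.06 ms; sum = 0.0606897 ms.
Propagation delays (d/s per hop): 0.0459893, 0.00756219 ms; sum = 0.0535515 ms.
Processing at 1 router(s): 1 × 0.65 ms = 0.65 ms.
End-to-end = 0.764 ms.

0.764 ms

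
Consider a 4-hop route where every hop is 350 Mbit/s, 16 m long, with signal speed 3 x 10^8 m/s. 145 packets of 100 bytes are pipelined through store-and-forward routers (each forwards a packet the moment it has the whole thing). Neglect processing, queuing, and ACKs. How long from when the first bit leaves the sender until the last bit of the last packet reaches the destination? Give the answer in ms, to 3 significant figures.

0.338 ms

Per-hop transmission t_tx = L/R = 800/350000000 = 0.00228571 ms.
Per-hop propagation t_prop = 16/300000000 = 5.33333e-05 ms.
Pipeline fill: first packet needs 4·t_tx to clear all hops; remaining 144 packets each add one t_tx.
Total = (4+145-1)·t_tx + 4·t_prop = 148·0.00228571 + 4·5.33333e-05 = 0.338 ms.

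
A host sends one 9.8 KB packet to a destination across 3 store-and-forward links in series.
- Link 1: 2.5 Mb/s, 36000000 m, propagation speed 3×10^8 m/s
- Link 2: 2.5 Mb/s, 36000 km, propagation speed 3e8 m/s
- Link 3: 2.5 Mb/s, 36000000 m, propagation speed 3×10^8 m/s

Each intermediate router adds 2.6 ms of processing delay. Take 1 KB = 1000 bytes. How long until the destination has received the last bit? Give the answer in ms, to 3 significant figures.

L = 78400 bits.
Transmission delay per hop = L/R = 78400/2500000 = 31.36 ms; 3 hops → 94.08 ms.
Propagation delays (d/s per hop): 120, 120, 120 ms; sum = 360 ms.
Processing at 2 router(s): 2 × 2.6 ms = 5.2 ms.
End-to-end = 459 ms.

459 ms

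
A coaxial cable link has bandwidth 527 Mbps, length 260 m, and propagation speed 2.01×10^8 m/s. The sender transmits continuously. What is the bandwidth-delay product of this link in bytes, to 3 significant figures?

85.2 bytes

Propagation delay = 260 / 2.01e+08 = 1.29353e-06 s.
BDP = R × t_prop = 527000000 × 1.29353e-06 = 681.692 bits.
In bytes: 681.692/8 = 85.2 bytes.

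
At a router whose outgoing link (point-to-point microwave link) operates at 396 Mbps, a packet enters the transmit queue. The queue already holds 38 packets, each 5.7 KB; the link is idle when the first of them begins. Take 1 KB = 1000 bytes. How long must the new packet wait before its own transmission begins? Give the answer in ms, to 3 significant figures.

4.38 ms

Each queued packet: L/R = 45600/396000000 = 0.115152 ms.
38 queued → 4.37576 ms.
Queuing delay = 4.38 ms.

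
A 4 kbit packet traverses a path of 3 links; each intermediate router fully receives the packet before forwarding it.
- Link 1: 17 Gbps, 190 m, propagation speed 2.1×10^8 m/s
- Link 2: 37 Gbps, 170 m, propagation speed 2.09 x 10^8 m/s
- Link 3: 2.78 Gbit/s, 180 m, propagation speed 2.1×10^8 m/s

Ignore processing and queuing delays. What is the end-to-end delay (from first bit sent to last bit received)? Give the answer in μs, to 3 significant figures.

L = 4000 bits.
Transmission delays (L/R per hop): 0.235294, 0.108108, 1.43885 μs; sum = 1.78225 μs.
Propagation delays (d/s per hop): 0.904762, 0.813397, 0.857143 μs; sum = 2.5753 μs.
End-to-end = 4.36 μs.

4.36 μs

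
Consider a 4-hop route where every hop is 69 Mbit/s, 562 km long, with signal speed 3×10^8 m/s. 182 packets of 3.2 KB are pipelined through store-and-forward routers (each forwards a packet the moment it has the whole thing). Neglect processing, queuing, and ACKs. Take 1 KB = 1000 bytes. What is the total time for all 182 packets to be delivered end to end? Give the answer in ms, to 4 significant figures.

76.13 ms

Per-hop transmission t_tx = L/R = 25600/69000000 = 0.371014 ms.
Per-hop propagation t_prop = 562000/300000000 = 1.87333 ms.
Pipeline fill: first packet needs 4·t_tx to clear all hops; remaining 181 packets each add one t_tx.
Total = (4+182-1)·t_tx + 4·t_prop = 185·0.371014 + 4·1.87333 = 76.13 ms.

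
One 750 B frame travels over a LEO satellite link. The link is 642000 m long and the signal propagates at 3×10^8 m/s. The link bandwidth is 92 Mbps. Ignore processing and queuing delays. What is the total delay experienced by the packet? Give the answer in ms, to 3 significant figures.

2.21 ms

L = 750 × 8 = 6000 bits.
Transmission delay = L/R = 6000 / 92000000 = 0.0652174 ms.
Propagation delay = d/s = 642000 m / 300000000 m/s = 2.14 ms.
Total = 2.21 ms.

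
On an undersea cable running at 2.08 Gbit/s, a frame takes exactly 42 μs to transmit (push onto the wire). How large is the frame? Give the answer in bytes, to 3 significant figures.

L = R × t_tx = 2080000000 b/s × 4.2e-05 s = 87360 bits.
In bytes: 87360 / 8 = 10900 bytes.

10900 bytes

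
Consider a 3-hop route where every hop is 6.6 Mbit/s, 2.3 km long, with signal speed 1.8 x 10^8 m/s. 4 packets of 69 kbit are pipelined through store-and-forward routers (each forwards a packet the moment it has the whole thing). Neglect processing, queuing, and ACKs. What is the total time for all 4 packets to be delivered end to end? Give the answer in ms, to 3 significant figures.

Per-hop transmission t_tx = L/R = 69000/6600000 = 10.4545 ms.
Per-hop propagation t_prop = 2300/180000000 = 0.0127778 ms.
Pipeline fill: first packet needs 3·t_tx to clear all hops; remaining 3 packets each add one t_tx.
Total = (3+4-1)·t_tx + 3·t_prop = 6·10.4545 + 3·0.0127778 = 62.8 ms.

62.8 ms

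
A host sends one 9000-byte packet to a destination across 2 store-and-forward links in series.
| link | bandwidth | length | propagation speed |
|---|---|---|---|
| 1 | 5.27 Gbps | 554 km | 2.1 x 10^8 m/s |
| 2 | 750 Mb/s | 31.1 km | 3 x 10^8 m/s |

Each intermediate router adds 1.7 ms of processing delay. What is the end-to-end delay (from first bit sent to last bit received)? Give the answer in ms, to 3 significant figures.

L = 9000 × 8 = 72000 bits.
Transmission delays (L/R per hop): 0.0136622, 0.096 ms; sum = 0.109662 ms.
Propagation delays (d/s per hop): 2.6381, 0.103667 ms; sum = 2.74176 ms.
Processing at 1 router(s): 1 × 1.7 ms = 1.7 ms.
End-to-end = 4.55 ms.

4.55 ms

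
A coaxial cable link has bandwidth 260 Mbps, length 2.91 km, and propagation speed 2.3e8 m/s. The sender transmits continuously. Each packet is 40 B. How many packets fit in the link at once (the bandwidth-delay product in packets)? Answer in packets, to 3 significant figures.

10.3 packets

Propagation delay = 2910 / 2.3e+08 = 1.26522e-05 s.
BDP = R × t_prop = 260000000 × 1.26522e-05 = 3289.57 bits.
In packets of 320 bits: 10.3 packets.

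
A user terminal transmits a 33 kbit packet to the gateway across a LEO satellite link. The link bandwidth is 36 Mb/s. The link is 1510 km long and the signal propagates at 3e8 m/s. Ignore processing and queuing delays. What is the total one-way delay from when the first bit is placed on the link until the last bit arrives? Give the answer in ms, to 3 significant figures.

5.95 ms

L = 33000 bits.
Transmission delay = L/R = 33000 / 36000000 = 0.916667 ms.
Propagation delay = d/s = 1510000 m / 300000000 m/s = 5.03333 ms.
Total = 5.95 ms.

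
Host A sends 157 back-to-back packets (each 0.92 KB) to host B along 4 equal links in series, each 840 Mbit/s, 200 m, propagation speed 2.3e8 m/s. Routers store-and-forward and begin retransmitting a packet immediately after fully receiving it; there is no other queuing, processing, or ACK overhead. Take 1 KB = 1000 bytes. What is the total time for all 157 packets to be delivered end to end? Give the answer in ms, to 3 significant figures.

1.41 ms

Per-hop transmission t_tx = L/R = 7360/840000000 = 0.0087619 ms.
Per-hop propagation t_prop = 200/2.3e+08 = 0.000869565 ms.
Pipeline fill: first packet needs 4·t_tx to clear all hops; remaining 156 packets each add one t_tx.
Total = (4+157-1)·t_tx + 4·t_prop = 160·0.0087619 + 4·0.000869565 = 1.41 ms.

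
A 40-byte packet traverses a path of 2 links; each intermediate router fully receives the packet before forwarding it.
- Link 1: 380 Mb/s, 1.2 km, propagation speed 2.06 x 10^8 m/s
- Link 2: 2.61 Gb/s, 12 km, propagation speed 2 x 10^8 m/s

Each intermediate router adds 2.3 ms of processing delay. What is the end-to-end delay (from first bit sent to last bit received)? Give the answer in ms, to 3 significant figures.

2.37 ms

L = 40 × 8 = 320 bits.
Transmission delays (L/R per hop): 0.000842105, 0.000122605 ms; sum = 0.000964711 ms.
Propagation delays (d/s per hop): 0.00582524, 0.06 ms; sum = 0.0658252 ms.
Processing at 1 router(s): 1 × 2.3 ms = 2.3 ms.
End-to-end = 2.37 ms.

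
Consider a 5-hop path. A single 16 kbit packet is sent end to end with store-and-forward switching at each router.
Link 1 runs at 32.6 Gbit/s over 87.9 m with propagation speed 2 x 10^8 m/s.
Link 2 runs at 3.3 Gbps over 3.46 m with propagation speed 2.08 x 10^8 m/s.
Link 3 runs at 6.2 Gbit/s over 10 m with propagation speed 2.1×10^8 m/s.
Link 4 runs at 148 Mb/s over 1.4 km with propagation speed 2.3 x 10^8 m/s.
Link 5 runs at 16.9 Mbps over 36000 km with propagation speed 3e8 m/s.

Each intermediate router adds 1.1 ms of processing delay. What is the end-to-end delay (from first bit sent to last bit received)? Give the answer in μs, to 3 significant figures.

L = 16000 bits.
Transmission delays (L/R per hop): 0.490798, 4.84848, 2.58065, 108.108, 946.746 μs; sum = 1062.77 μs.
Propagation delays (d/s per hop): 0.4395, 0.0166346, 0.047619, 6.08696, 120000 μs; sum = 120007 μs.
Processing at 4 router(s): 4 × 1.1 ms = 4400 μs.
End-to-end = 125000 μs.

125000 μs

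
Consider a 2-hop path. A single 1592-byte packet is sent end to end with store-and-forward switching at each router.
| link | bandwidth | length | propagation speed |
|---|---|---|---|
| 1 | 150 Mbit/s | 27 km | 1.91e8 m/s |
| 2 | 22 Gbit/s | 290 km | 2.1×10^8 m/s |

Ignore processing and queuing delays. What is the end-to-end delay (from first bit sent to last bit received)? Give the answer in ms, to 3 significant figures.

1.61 ms

L = 1592 × 8 = 12736 bits.
Transmission delays (L/R per hop): 0.0849067, 0.000578909 ms; sum = 0.0854856 ms.
Propagation delays (d/s per hop): 0.141361, 1.38095 ms; sum = 1.52231 ms.
End-to-end = 1.61 ms.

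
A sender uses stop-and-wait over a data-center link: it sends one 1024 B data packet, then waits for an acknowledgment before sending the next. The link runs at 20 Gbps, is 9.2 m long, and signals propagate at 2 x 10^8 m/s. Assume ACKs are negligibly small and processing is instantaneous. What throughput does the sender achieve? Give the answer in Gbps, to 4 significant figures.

t_tx = L/R = 8192/20000000000 = 4.096e-07 s.
t_prop = 9.2/200000000 = 4.6e-08 s; RTT = 9.2e-08 s.
Cycle = t_tx + RTT = 5.016e-07 s.
Throughput = L / cycle = 8192 / 5.016e-07 = 16.33 Gbps.

16.33 Gbps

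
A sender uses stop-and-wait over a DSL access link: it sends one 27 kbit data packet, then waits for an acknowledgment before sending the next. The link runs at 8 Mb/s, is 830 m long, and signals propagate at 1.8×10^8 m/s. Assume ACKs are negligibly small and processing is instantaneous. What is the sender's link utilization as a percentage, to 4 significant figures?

99.73 %

t_tx = L/R = 27000/8000000 = 0.003375 s.
t_prop = 830/180000000 = 4.61111e-06 s; RTT = 9.22222e-06 s.
Cycle = t_tx + RTT = 0.00338422 s.
Utilization = t_tx / cycle = 0.003375/0.00338422 = 99.73 %.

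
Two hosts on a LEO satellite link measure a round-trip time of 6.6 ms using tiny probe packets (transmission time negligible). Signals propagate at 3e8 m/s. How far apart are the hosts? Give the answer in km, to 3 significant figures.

990 km

One-way propagation = RTT/2 = 3.3 ms.
d = s × t = 300000000 × 0.0033 = 990 km.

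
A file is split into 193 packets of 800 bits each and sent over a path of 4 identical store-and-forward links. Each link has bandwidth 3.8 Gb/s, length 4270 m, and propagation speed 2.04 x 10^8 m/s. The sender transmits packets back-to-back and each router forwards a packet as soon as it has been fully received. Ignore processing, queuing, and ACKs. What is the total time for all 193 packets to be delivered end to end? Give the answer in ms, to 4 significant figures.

0.1250 ms

Per-hop transmission t_tx = L/R = 800/3800000000 = 0.000210526 ms.
Per-hop propagation t_prop = 4270/204000000 = 0.0209314 ms.
Pipeline fill: first packet needs 4·t_tx to clear all hops; remaining 192 packets each add one t_tx.
Total = (4+193-1)·t_tx + 4·t_prop = 196·0.000210526 + 4·0.0209314 = 0.1250 ms.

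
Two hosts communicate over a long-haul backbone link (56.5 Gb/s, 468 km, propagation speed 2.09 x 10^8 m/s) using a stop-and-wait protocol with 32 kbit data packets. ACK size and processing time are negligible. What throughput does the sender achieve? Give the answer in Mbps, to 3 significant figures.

7.14 Mbps

t_tx = L/R = 32000/56500000000 = 5.66372e-07 s.
t_prop = 468000/209000000 = 0.00223923 s; RTT = 0.00447847 s.
Cycle = t_tx + RTT = 0.00447904 s.
Throughput = L / cycle = 32000 / 0.00447904 = 7.14 Mbps.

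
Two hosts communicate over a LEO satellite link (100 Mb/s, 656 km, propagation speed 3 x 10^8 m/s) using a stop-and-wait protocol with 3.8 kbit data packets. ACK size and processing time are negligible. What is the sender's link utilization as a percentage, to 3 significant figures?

t_tx = L/R = 3800/100000000 = 3.8e-05 s.
t_prop = 656000/300000000 = 0.00218667 s; RTT = 0.00437333 s.
Cycle = t_tx + RTT = 0.00441133 s.
Utilization = t_tx / cycle = 3.8e-05/0.00441133 = 0.861 %.

0.861 %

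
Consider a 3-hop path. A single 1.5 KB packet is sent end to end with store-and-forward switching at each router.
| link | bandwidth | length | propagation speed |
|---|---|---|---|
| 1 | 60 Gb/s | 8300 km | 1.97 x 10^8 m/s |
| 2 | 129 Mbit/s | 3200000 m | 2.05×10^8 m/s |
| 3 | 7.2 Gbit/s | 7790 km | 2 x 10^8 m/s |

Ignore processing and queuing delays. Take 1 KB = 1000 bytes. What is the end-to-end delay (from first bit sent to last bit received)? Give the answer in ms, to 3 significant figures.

96.8 ms

L = 12000 bits.
Transmission delays (L/R per hop): 0.0002, 0.0930233, 0.00166667 ms; sum = 0.0948899 ms.
Propagation delays (d/s per hop): 42.132, 15.6098, 38.95 ms; sum = 96.6917 ms.
End-to-end = 96.8 ms.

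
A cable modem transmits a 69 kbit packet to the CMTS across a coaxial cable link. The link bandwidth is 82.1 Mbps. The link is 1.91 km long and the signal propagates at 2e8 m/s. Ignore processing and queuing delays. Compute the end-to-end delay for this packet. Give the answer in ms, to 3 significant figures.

L = 69000 bits.
Transmission delay = L/R = 69000 / 82100000 = 0.840438 ms.
Propagation delay = d/s = 1910 m / 200000000 m/s = 0.00955 ms.
Total = 0.850 ms.

0.850 ms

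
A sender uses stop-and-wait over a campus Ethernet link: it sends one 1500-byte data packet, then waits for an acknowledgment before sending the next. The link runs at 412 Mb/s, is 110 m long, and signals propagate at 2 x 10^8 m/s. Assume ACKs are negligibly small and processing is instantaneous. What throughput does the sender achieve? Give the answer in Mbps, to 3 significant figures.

t_tx = L/R = 12000/412000000 = 2.91262e-05 s.
t_prop = 110/200000000 = 5.5e-07 s; RTT = 1.1e-06 s.
Cycle = t_tx + RTT = 3.02262e-05 s.
Throughput = L / cycle = 12000 / 3.02262e-05 = 397 Mbps.

397 Mbps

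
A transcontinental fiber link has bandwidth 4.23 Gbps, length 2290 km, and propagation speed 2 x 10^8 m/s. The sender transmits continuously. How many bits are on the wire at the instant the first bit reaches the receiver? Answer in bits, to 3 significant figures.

48400000 bits

Propagation delay = 2290000 / 200000000 = 0.01145 s.
BDP = R × t_prop = 4.23e+09 × 0.01145 = 48433500 bits.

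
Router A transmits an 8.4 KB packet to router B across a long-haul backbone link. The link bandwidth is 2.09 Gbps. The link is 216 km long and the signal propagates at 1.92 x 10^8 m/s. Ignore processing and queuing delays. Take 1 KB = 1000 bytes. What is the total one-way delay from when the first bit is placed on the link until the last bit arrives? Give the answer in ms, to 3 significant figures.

1.16 ms

L = 67200 bits.
Transmission delay = L/R = 67200 / 2.09e+09 = 0.0321531 ms.
Propagation delay = d/s = 216000 m / 192000000 m/s = 1.125 ms.
Total = 1.16 ms.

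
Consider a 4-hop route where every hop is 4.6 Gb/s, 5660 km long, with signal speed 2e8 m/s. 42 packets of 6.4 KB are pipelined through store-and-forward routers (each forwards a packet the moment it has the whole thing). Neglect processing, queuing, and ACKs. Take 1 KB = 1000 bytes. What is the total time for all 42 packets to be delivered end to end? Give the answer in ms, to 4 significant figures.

113.7 ms

Per-hop transmission t_tx = L/R = 51200/4600000000 = 0.0111304 ms.
Per-hop propagation t_prop = 5660000/200000000 = 28.3 ms.
Pipeline fill: first packet needs 4·t_tx to clear all hops; remaining 41 packets each add one t_tx.
Total = (4+42-1)·t_tx + 4·t_prop = 45·0.0111304 + 4·28.3 = 113.7 ms.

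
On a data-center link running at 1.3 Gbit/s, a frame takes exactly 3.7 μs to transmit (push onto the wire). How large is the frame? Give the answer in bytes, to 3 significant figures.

601 bytes

L = R × t_tx = 1300000000 b/s × 3.7e-06 s = 4810 bits.
In bytes: 4810 / 8 = 601 bytes.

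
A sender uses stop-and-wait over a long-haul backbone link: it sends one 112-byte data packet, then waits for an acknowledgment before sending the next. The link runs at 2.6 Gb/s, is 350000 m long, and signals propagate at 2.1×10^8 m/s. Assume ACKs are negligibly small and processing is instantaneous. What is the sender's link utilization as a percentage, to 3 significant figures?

t_tx = L/R = 896/2600000000 = 3.44615e-07 s.
t_prop = 350000/210000000 = 0.00166667 s; RTT = 0.00333333 s.
Cycle = t_tx + RTT = 0.00333368 s.
Utilization = t_tx / cycle = 3.44615e-07/0.00333368 = 0.0103 %.

0.0103 %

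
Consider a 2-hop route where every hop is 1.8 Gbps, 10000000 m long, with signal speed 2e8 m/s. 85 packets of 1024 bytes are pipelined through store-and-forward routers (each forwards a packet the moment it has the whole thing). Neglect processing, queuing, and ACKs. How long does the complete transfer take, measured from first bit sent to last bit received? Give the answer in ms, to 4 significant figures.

Per-hop transmission t_tx = L/R = 8192/1800000000 = 0.00455111 ms.
Per-hop propagation t_prop = 10000000/200000000 = 50 ms.
Pipeline fill: first packet needs 2·t_tx to clear all hops; remaining 84 packets each add one t_tx.
Total = (2+85-1)·t_tx + 2·t_prop = 86·0.00455111 + 2·50 = 100.4 ms.

100.4 ms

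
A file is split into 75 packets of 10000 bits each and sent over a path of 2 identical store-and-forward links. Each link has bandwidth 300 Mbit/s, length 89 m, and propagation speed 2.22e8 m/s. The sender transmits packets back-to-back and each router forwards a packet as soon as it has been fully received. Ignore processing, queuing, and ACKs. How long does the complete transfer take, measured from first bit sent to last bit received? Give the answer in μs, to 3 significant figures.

Per-hop transmission t_tx = L/R = 10000/300000000 = 33.3333 μs.
Per-hop propagation t_prop = 89/2.22e+08 = 0.400901 μs.
Pipeline fill: first packet needs 2·t_tx to clear all hops; remaining 74 packets each add one t_tx.
Total = (2+75-1)·t_tx + 2·t_prop = 76·33.3333 + 2·0.400901 = 2530 μs.

2530 μs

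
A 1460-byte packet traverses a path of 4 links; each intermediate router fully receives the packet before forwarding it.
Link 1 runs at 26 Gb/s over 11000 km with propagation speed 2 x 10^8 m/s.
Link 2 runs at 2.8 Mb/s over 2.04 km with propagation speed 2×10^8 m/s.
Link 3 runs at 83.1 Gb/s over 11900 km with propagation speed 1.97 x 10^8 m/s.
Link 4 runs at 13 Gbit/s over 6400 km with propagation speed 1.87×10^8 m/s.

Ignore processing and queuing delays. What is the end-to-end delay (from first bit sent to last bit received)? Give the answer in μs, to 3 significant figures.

L = 1460 × 8 = 11680 bits.
Transmission delays (L/R per hop): 0.449231, 4171.43, 0.140554, 0.898462 μs; sum = 4172.92 μs.
Propagation delays (d/s per hop): 55000, 10.2, 60406.1, 34224.6 μs; sum = 149641 μs.
End-to-end = 154000 μs.

154000 μs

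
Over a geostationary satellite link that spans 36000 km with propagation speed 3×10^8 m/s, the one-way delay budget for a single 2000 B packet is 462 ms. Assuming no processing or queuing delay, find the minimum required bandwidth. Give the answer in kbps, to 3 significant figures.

46.8 kbps

L = 16000 bits.
Propagation delay = 36000000 / 300000000 = 120 ms.
Transmission budget = 462 − 120 = 342 ms.
R ≥ L / t_tx = 16000 bits / 0.342 s = 46.8 kbps.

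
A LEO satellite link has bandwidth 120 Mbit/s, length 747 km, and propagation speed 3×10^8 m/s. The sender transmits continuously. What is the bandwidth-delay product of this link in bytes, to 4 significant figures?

37350 bytes

Propagation delay = 747000 / 300000000 = 0.00249 s.
BDP = R × t_prop = 120000000 × 0.00249 = 298800 bits.
In bytes: 298800/8 = 37350 bytes.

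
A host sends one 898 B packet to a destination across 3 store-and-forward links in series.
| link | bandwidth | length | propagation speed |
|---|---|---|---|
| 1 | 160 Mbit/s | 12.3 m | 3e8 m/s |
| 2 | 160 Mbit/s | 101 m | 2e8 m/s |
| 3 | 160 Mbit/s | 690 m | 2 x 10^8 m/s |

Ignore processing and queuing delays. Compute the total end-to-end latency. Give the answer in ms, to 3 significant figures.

0.139 ms

L = 898 × 8 = 7184 bits.
Transmission delay per hop = L/R = 7184/160000000 = 0.0449 ms; 3 hops → 0.1347 ms.
Propagation delays (d/s per hop): 4.1e-05, 0.000505, 0.00345 ms; sum = 0.003996 ms.
End-to-end = 0.139 ms.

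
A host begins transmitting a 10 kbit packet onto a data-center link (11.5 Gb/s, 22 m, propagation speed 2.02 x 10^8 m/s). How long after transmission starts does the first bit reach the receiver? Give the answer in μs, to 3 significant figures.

0.109 μs

First bit experiences only propagation delay: d/s = 22/202000000 = 0.109 μs.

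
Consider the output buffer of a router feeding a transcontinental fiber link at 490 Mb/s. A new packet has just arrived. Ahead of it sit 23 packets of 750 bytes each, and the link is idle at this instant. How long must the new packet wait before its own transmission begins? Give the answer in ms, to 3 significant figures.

0.282 ms

Each queued packet: L/R = 6000/490000000 = 0.0122449 ms.
23 queued → 0.281633 ms.
Queuing delay = 0.282 ms.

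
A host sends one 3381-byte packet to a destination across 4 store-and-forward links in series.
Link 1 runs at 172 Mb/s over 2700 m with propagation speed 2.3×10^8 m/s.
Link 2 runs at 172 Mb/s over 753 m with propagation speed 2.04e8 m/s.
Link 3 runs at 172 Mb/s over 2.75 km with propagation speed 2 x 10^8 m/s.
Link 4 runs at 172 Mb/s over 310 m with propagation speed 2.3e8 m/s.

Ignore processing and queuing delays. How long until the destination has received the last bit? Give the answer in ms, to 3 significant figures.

L = 3381 × 8 = 27048 bits.
Transmission delay per hop = L/R = 27048/172000000 = 0.157256 ms; 4 hops → 0.629023 ms.
Propagation delays (d/s per hop): 0.0117391, 0.00369118, 0.01375, 0.00134783 ms; sum = 0.0305281 ms.
End-to-end = 0.660 ms.

0.660 ms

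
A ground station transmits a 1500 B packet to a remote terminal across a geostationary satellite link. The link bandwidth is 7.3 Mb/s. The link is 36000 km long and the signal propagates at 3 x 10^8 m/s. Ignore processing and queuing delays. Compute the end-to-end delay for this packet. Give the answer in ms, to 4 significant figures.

L = 1500 × 8 = 12000 bits.
Transmission delay = L/R = 12000 / 7300000 = 1.64384 ms.
Propagation delay = d/s = 36000000 m / 300000000 m/s = 120 ms.
Total = 121.6 ms.

121.6 ms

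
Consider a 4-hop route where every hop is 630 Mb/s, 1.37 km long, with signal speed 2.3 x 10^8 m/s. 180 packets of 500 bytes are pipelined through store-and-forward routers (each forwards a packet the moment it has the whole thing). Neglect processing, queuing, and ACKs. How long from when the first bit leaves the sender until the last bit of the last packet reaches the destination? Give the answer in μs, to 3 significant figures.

Per-hop transmission t_tx = L/R = 4000/630000000 = 6.34921 μs.
Per-hop propagation t_prop = 1370/2.3e+08 = 5.95652 μs.
Pipeline fill: first packet needs 4·t_tx to clear all hops; remaining 179 packets each add one t_tx.
Total = (4+180-1)·t_tx + 4·t_prop = 183·6.34921 + 4·5.95652 = 1190 μs.

1190 μs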